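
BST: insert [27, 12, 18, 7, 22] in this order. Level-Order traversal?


Root = 27; build tree by BST insertion.
Level-Order traversal: [27, 12, 7, 18, 22]


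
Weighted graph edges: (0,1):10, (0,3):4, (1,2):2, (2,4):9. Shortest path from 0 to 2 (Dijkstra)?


Dijkstra from 0:
Distances: {0: 0, 1: 10, 2: 12, 3: 4, 4: 21}
Shortest distance to 2 = 12, path = [0, 1, 2]


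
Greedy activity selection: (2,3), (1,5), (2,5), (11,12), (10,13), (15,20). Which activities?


Greedy: pick earliest-ending, then skip overlaps.
Selected (3 activities): [(2, 3), (11, 12), (15, 20)]


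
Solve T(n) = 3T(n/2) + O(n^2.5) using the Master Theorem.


a=3, b=2, c=2.5. log_2(3)=1.585 < c=2.5. Case 3: O(n^c) = O(n^2.500)
Complexity: O(n^2.500)


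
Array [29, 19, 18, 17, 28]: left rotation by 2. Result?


Left rotate by 2: [18, 17, 28, 29, 19]


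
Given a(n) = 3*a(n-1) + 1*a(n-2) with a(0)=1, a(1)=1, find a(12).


Build bottom-up:
...a(10)=55807, a(11)=184318, a(12)=3*184318+1*55807=608761


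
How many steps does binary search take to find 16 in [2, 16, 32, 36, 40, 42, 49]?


Search for 16:
[0,6] mid=3 arr[3]=36
[0,2] mid=1 arr[1]=16
Total: 2 comparisons


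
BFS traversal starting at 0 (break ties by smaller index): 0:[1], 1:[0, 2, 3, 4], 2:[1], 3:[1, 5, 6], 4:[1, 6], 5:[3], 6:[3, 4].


BFS queue: start with [0]
Visit order: [0, 1, 2, 3, 4, 5, 6]


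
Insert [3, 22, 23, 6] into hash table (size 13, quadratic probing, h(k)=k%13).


Insertions: 3->slot 3; 22->slot 9; 23->slot 10; 6->slot 6
Table: [None, None, None, 3, None, None, 6, None, None, 22, 23, None, None]


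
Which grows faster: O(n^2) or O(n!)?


quadratic grows slower than factorial
O(n^2) is asymptotically smaller; O(n!) grows faster


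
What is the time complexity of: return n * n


Analysis: constant-time operation, no loop
Complexity: O(1)


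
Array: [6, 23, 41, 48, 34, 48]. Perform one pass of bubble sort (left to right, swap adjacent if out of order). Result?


After one pass: [6, 23, 41, 34, 48, 48]


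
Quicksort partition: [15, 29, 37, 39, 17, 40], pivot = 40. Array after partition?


Elements <= 40 go left of pivot.
Result: [15, 29, 37, 39, 17, 40], pivot at index 5


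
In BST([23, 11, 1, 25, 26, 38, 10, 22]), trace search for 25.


BST root = 23
Search for 25: compare at each node
Path: [23, 25]


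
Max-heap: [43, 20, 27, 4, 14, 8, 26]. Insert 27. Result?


Append 27: [43, 20, 27, 4, 14, 8, 26, 27]
Bubble up: swap idx 7(27) with idx 3(4); swap idx 3(27) with idx 1(20)
Result: [43, 27, 27, 20, 14, 8, 26, 4]


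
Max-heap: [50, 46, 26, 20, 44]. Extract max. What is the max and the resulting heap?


Max = 50
Replace root with last, heapify down
Resulting heap: [46, 44, 26, 20]


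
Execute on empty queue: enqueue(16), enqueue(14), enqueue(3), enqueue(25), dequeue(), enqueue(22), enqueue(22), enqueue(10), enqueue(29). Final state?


enqueue(16) -> [16]
enqueue(14) -> [16, 14]
enqueue(3) -> [16, 14, 3]
enqueue(25) -> [16, 14, 3, 25]
dequeue() returns 16 -> [14, 3, 25]
enqueue(22) -> [14, 3, 25, 22]
enqueue(22) -> [14, 3, 25, 22, 22]
enqueue(10) -> [14, 3, 25, 22, 22, 10]
enqueue(29) -> [14, 3, 25, 22, 22, 10, 29]
Final queue (front to back): [14, 3, 25, 22, 22, 10, 29]


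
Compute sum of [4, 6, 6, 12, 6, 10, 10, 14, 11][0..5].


Prefix sums: [0, 4, 10, 16, 28, 34, 44, 54, 68, 79]
Sum[0..5] = prefix[6] - prefix[0] = 44 - 0 = 44


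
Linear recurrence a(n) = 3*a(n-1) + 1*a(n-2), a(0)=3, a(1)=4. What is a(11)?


Build bottom-up:
...a(9)=63661, a(10)=210258, a(11)=3*210258+1*63661=694435


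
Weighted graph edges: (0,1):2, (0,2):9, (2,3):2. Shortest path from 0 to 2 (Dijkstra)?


Dijkstra from 0:
Distances: {0: 0, 1: 2, 2: 9, 3: 11}
Shortest distance to 2 = 9, path = [0, 2]


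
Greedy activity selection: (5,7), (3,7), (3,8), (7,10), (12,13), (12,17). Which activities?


Greedy: pick earliest-ending, then skip overlaps.
Selected (3 activities): [(5, 7), (7, 10), (12, 13)]


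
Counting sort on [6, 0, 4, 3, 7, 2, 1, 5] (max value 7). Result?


Count array: [1, 1, 1, 1, 1, 1, 1, 1]
Reconstruct: [0, 1, 2, 3, 4, 5, 6, 7]


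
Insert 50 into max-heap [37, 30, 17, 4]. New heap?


Append 50: [37, 30, 17, 4, 50]
Bubble up: swap idx 4(50) with idx 1(30); swap idx 1(50) with idx 0(37)
Result: [50, 37, 17, 4, 30]


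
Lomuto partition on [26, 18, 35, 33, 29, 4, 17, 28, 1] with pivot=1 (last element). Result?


Elements <= 1 go left of pivot.
Result: [1, 18, 35, 33, 29, 4, 17, 28, 26], pivot at index 0


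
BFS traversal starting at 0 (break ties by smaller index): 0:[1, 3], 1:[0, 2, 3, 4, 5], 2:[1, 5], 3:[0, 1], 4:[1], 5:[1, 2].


BFS queue: start with [0]
Visit order: [0, 1, 3, 2, 4, 5]


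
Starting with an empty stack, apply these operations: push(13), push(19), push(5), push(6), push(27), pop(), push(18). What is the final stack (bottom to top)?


push(13) -> [13]
push(19) -> [13, 19]
push(5) -> [13, 19, 5]
push(6) -> [13, 19, 5, 6]
push(27) -> [13, 19, 5, 6, 27]
pop() returns 27 -> [13, 19, 5, 6]
push(18) -> [13, 19, 5, 6, 18]
Final stack (bottom to top): [13, 19, 5, 6, 18]


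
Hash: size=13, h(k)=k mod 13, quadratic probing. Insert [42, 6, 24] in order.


Insertions: 42->slot 3; 6->slot 6; 24->slot 11
Table: [None, None, None, 42, None, None, 6, None, None, None, None, 24, None]


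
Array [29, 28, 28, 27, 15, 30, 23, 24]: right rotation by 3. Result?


Right rotate by 3: [30, 23, 24, 29, 28, 28, 27, 15]


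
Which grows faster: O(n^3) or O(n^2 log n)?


n^2 log n grows slower than cubic
O(n^2 log n) is asymptotically smaller; O(n^3) grows faster


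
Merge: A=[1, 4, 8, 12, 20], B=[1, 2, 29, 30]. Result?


Compare heads, take smaller each step.
Merged: [1, 1, 2, 4, 8, 12, 20, 29, 30]


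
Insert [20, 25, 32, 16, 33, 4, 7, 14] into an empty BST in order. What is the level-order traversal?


Root = 20; build tree by BST insertion.
Level-Order traversal: [20, 16, 25, 4, 32, 7, 33, 14]


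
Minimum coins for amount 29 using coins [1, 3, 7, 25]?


dp[0]=0; dp[i]=1+min(dp[i-c] for c in coins)
...dp[24]=4, dp[25]=1, dp[26]=2, dp[27]=3, dp[28]=2, dp[29]=3
Minimum coins for 29 = 3


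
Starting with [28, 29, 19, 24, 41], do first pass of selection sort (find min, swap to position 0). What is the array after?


After one pass: [19, 29, 28, 24, 41]


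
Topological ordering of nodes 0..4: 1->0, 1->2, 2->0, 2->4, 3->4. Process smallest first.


Kahn's algorithm, process smallest node first
Order: [1, 2, 0, 3, 4]


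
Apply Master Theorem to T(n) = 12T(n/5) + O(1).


a=12, b=5, c=0. log_5(12)=1.544 > c=0. Case 1: O(n^log_b(a)) = O(n^1.544)
Complexity: O(n^1.544)


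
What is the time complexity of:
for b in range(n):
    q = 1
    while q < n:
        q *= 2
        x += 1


Per nesting level: O(n) * O(log n) = O(n log n)
Complexity: O(n log n)


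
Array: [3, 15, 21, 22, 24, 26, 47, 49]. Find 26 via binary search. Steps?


Search for 26:
[0,7] mid=3 arr[3]=22
[4,7] mid=5 arr[5]=26
Total: 2 comparisons


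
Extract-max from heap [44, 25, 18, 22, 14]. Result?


Max = 44
Replace root with last, heapify down
Resulting heap: [25, 22, 18, 14]


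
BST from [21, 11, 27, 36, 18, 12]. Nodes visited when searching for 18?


BST root = 21
Search for 18: compare at each node
Path: [21, 11, 18]


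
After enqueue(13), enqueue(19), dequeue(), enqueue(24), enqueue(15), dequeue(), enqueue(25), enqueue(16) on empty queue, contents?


enqueue(13) -> [13]
enqueue(19) -> [13, 19]
dequeue() returns 13 -> [19]
enqueue(24) -> [19, 24]
enqueue(15) -> [19, 24, 15]
dequeue() returns 19 -> [24, 15]
enqueue(25) -> [24, 15, 25]
enqueue(16) -> [24, 15, 25, 16]
Final queue (front to back): [24, 15, 25, 16]


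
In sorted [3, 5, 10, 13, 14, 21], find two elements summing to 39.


Two pointers: lo=0, hi=5
No pair sums to 39


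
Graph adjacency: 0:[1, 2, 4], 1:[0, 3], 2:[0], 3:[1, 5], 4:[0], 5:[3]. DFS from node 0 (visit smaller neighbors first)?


DFS stack-based: start with [0]
Visit order: [0, 1, 3, 5, 2, 4]


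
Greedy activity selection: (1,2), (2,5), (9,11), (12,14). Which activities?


Greedy: pick earliest-ending, then skip overlaps.
Selected (4 activities): [(1, 2), (2, 5), (9, 11), (12, 14)]


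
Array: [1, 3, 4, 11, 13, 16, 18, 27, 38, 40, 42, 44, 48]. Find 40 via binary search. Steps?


Search for 40:
[0,12] mid=6 arr[6]=18
[7,12] mid=9 arr[9]=40
Total: 2 comparisons


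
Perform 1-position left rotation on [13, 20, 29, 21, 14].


Left rotate by 1: [20, 29, 21, 14, 13]


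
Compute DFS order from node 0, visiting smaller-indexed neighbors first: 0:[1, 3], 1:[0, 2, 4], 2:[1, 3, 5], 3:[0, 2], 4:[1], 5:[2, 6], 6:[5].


DFS stack-based: start with [0]
Visit order: [0, 1, 2, 3, 5, 6, 4]


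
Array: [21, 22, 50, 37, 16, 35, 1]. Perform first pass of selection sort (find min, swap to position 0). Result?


After one pass: [1, 22, 50, 37, 16, 35, 21]


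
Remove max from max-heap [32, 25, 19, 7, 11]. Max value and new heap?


Max = 32
Replace root with last, heapify down
Resulting heap: [25, 11, 19, 7]


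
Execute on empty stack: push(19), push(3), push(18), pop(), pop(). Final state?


push(19) -> [19]
push(3) -> [19, 3]
push(18) -> [19, 3, 18]
pop() returns 18 -> [19, 3]
pop() returns 3 -> [19]
Final stack (bottom to top): [19]


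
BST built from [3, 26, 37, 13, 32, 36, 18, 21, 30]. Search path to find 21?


BST root = 3
Search for 21: compare at each node
Path: [3, 26, 13, 18, 21]


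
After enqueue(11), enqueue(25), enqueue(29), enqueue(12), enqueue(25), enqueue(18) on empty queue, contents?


enqueue(11) -> [11]
enqueue(25) -> [11, 25]
enqueue(29) -> [11, 25, 29]
enqueue(12) -> [11, 25, 29, 12]
enqueue(25) -> [11, 25, 29, 12, 25]
enqueue(18) -> [11, 25, 29, 12, 25, 18]
Final queue (front to back): [11, 25, 29, 12, 25, 18]


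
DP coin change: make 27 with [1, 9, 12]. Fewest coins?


dp[0]=0; dp[i]=1+min(dp[i-c] for c in coins)
...dp[22]=3, dp[23]=4, dp[24]=2, dp[25]=3, dp[26]=4, dp[27]=3
Minimum coins for 27 = 3


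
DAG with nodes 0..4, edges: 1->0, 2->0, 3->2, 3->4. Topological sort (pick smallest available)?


Kahn's algorithm, process smallest node first
Order: [1, 3, 2, 0, 4]


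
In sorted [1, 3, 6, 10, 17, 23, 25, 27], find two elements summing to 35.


Two pointers: lo=0, hi=7
Found pair: (10, 25) summing to 35


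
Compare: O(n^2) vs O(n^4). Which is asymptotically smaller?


quadratic grows slower than quartic
O(n^2) is asymptotically smaller; O(n^4) grows faster


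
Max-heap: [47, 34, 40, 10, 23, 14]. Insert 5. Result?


Append 5: [47, 34, 40, 10, 23, 14, 5]
Bubble up: no swaps needed
Result: [47, 34, 40, 10, 23, 14, 5]


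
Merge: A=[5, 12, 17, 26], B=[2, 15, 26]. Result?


Compare heads, take smaller each step.
Merged: [2, 5, 12, 15, 17, 26, 26]


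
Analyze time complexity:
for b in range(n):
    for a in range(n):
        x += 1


Per nesting level: O(n) * O(n) = O(n^2)
Complexity: O(n^2)


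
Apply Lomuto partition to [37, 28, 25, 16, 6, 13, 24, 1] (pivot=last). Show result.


Elements <= 1 go left of pivot.
Result: [1, 28, 25, 16, 6, 13, 24, 37], pivot at index 0


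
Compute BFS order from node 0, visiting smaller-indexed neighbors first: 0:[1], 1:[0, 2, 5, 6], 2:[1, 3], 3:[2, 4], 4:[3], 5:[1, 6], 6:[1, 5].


BFS queue: start with [0]
Visit order: [0, 1, 2, 5, 6, 3, 4]


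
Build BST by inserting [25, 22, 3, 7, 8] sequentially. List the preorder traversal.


Root = 25; build tree by BST insertion.
Preorder traversal: [25, 22, 3, 7, 8]


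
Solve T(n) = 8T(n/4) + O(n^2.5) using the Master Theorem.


a=8, b=4, c=2.5. log_4(8)=1.5 < c=2.5. Case 3: O(n^c) = O(n^2.500)
Complexity: O(n^2.500)


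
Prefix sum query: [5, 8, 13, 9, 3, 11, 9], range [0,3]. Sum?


Prefix sums: [0, 5, 13, 26, 35, 38, 49, 58]
Sum[0..3] = prefix[4] - prefix[0] = 35 - 0 = 35


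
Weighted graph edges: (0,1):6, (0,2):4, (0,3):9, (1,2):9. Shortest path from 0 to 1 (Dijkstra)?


Dijkstra from 0:
Distances: {0: 0, 1: 6, 2: 4, 3: 9}
Shortest distance to 1 = 6, path = [0, 1]


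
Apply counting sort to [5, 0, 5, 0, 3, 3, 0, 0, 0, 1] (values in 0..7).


Count array: [5, 1, 0, 2, 0, 2, 0, 0]
Reconstruct: [0, 0, 0, 0, 0, 1, 3, 3, 5, 5]


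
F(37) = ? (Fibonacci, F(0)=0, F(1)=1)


F(n)=F(n-1)+F(n-2)
...F(35)=9227465, F(36)=14930352, F(37)=24157817


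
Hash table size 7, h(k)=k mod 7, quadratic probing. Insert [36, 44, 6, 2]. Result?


Insertions: 36->slot 1; 44->slot 2; 6->slot 6; 2->slot 3
Table: [None, 36, 44, 2, None, None, 6]


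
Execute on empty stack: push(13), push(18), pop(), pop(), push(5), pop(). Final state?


push(13) -> [13]
push(18) -> [13, 18]
pop() returns 18 -> [13]
pop() returns 13 -> []
push(5) -> [5]
pop() returns 5 -> []
Final stack (bottom to top): []


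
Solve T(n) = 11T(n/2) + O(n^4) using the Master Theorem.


a=11, b=2, c=4. log_2(11)=3.459 < c=4. Case 3: O(n^c) = O(n^4)
Complexity: O(n^4)


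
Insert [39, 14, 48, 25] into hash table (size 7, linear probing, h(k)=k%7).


Insertions: 39->slot 4; 14->slot 0; 48->slot 6; 25->slot 5
Table: [14, None, None, None, 39, 25, 48]


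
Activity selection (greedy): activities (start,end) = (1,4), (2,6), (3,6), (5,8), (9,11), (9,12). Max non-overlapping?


Greedy: pick earliest-ending, then skip overlaps.
Selected (3 activities): [(1, 4), (5, 8), (9, 11)]


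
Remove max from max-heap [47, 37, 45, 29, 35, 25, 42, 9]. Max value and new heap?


Max = 47
Replace root with last, heapify down
Resulting heap: [45, 37, 42, 29, 35, 25, 9]


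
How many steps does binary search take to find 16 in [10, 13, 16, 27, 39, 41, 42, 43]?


Search for 16:
[0,7] mid=3 arr[3]=27
[0,2] mid=1 arr[1]=13
[2,2] mid=2 arr[2]=16
Total: 3 comparisons


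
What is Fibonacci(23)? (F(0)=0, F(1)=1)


F(n)=F(n-1)+F(n-2)
...F(21)=10946, F(22)=17711, F(23)=28657


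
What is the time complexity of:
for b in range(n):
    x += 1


Per nesting level: O(n) = O(n)
Complexity: O(n)


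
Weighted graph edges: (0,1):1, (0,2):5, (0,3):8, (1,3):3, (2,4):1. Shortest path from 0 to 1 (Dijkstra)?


Dijkstra from 0:
Distances: {0: 0, 1: 1, 2: 5, 3: 4, 4: 6}
Shortest distance to 1 = 1, path = [0, 1]


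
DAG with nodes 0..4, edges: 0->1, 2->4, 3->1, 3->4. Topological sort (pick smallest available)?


Kahn's algorithm, process smallest node first
Order: [0, 2, 3, 1, 4]


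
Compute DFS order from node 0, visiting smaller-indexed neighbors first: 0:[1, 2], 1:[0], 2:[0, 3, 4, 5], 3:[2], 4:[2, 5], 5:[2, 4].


DFS stack-based: start with [0]
Visit order: [0, 1, 2, 3, 4, 5]


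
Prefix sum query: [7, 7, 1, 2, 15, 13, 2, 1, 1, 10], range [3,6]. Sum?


Prefix sums: [0, 7, 14, 15, 17, 32, 45, 47, 48, 49, 59]
Sum[3..6] = prefix[7] - prefix[3] = 47 - 15 = 32


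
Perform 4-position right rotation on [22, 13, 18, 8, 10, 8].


Right rotate by 4: [18, 8, 10, 8, 22, 13]


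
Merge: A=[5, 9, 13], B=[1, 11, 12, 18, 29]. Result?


Compare heads, take smaller each step.
Merged: [1, 5, 9, 11, 12, 13, 18, 29]


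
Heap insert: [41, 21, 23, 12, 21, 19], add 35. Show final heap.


Append 35: [41, 21, 23, 12, 21, 19, 35]
Bubble up: swap idx 6(35) with idx 2(23)
Result: [41, 21, 35, 12, 21, 19, 23]


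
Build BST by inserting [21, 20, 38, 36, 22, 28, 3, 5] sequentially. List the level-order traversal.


Root = 21; build tree by BST insertion.
Level-Order traversal: [21, 20, 38, 3, 36, 5, 22, 28]


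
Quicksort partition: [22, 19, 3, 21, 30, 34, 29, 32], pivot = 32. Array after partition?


Elements <= 32 go left of pivot.
Result: [22, 19, 3, 21, 30, 29, 32, 34], pivot at index 6


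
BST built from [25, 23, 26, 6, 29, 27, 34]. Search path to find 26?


BST root = 25
Search for 26: compare at each node
Path: [25, 26]


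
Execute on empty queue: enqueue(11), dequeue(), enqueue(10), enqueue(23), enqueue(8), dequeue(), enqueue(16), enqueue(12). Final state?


enqueue(11) -> [11]
dequeue() returns 11 -> []
enqueue(10) -> [10]
enqueue(23) -> [10, 23]
enqueue(8) -> [10, 23, 8]
dequeue() returns 10 -> [23, 8]
enqueue(16) -> [23, 8, 16]
enqueue(12) -> [23, 8, 16, 12]
Final queue (front to back): [23, 8, 16, 12]


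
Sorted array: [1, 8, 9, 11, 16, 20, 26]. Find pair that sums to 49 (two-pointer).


Two pointers: lo=0, hi=6
No pair sums to 49


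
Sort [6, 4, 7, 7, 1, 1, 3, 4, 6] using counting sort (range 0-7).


Count array: [0, 2, 0, 1, 2, 0, 2, 2]
Reconstruct: [1, 1, 3, 4, 4, 6, 6, 7, 7]


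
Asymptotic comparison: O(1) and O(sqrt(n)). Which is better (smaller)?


constant grows slower than sublinear
O(1) is asymptotically smaller; O(sqrt(n)) grows faster


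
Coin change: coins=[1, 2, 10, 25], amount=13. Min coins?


dp[0]=0; dp[i]=1+min(dp[i-c] for c in coins)
...dp[8]=4, dp[9]=5, dp[10]=1, dp[11]=2, dp[12]=2, dp[13]=3
Minimum coins for 13 = 3


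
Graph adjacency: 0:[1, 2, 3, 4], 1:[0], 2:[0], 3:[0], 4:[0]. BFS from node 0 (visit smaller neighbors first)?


BFS queue: start with [0]
Visit order: [0, 1, 2, 3, 4]


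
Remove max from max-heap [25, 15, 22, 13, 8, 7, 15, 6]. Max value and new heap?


Max = 25
Replace root with last, heapify down
Resulting heap: [22, 15, 15, 13, 8, 7, 6]


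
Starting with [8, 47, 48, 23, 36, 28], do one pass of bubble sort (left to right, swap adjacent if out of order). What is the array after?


After one pass: [8, 47, 23, 36, 28, 48]


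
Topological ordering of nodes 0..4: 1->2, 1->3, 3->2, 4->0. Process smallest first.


Kahn's algorithm, process smallest node first
Order: [1, 3, 2, 4, 0]


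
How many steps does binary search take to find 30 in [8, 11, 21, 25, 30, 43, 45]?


Search for 30:
[0,6] mid=3 arr[3]=25
[4,6] mid=5 arr[5]=43
[4,4] mid=4 arr[4]=30
Total: 3 comparisons


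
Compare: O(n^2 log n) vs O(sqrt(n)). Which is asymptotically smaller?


sublinear grows slower than n^2 log n
O(sqrt(n)) is asymptotically smaller; O(n^2 log n) grows faster


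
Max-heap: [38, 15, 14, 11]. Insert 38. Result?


Append 38: [38, 15, 14, 11, 38]
Bubble up: swap idx 4(38) with idx 1(15)
Result: [38, 38, 14, 11, 15]


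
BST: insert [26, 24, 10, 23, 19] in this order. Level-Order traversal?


Root = 26; build tree by BST insertion.
Level-Order traversal: [26, 24, 10, 23, 19]


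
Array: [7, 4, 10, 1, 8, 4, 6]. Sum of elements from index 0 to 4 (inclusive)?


Prefix sums: [0, 7, 11, 21, 22, 30, 34, 40]
Sum[0..4] = prefix[5] - prefix[0] = 30 - 0 = 30


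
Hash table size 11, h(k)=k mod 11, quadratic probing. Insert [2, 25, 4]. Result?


Insertions: 2->slot 2; 25->slot 3; 4->slot 4
Table: [None, None, 2, 25, 4, None, None, None, None, None, None]


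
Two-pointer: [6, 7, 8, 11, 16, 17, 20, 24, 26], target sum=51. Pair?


Two pointers: lo=0, hi=8
No pair sums to 51


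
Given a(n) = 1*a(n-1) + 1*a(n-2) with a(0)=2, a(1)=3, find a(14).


Build bottom-up:
...a(12)=610, a(13)=987, a(14)=1*987+1*610=1597


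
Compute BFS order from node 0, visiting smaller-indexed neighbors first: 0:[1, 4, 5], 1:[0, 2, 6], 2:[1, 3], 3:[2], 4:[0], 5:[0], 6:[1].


BFS queue: start with [0]
Visit order: [0, 1, 4, 5, 2, 6, 3]


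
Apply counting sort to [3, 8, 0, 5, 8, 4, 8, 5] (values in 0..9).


Count array: [1, 0, 0, 1, 1, 2, 0, 0, 3, 0]
Reconstruct: [0, 3, 4, 5, 5, 8, 8, 8]


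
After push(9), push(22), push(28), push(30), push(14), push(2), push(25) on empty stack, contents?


push(9) -> [9]
push(22) -> [9, 22]
push(28) -> [9, 22, 28]
push(30) -> [9, 22, 28, 30]
push(14) -> [9, 22, 28, 30, 14]
push(2) -> [9, 22, 28, 30, 14, 2]
push(25) -> [9, 22, 28, 30, 14, 2, 25]
Final stack (bottom to top): [9, 22, 28, 30, 14, 2, 25]


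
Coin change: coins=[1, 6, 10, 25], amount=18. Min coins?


dp[0]=0; dp[i]=1+min(dp[i-c] for c in coins)
...dp[13]=3, dp[14]=4, dp[15]=5, dp[16]=2, dp[17]=3, dp[18]=3
Minimum coins for 18 = 3


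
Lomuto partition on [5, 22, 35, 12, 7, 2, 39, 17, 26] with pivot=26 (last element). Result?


Elements <= 26 go left of pivot.
Result: [5, 22, 12, 7, 2, 17, 26, 35, 39], pivot at index 6


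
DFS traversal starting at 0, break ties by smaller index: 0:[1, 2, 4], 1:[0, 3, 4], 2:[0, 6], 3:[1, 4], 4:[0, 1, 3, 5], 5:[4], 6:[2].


DFS stack-based: start with [0]
Visit order: [0, 1, 3, 4, 5, 2, 6]


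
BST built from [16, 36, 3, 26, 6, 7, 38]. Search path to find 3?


BST root = 16
Search for 3: compare at each node
Path: [16, 3]


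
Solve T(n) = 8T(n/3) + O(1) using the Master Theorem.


a=8, b=3, c=0. log_3(8)=1.893 > c=0. Case 1: O(n^log_b(a)) = O(n^1.893)
Complexity: O(n^1.893)


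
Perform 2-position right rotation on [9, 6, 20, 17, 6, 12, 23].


Right rotate by 2: [12, 23, 9, 6, 20, 17, 6]


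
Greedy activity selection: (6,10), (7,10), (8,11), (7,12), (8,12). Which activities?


Greedy: pick earliest-ending, then skip overlaps.
Selected (1 activities): [(6, 10)]


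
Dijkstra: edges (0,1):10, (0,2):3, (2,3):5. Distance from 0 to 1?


Dijkstra from 0:
Distances: {0: 0, 1: 10, 2: 3, 3: 8}
Shortest distance to 1 = 10, path = [0, 1]


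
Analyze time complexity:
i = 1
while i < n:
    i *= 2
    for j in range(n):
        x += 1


Per nesting level: O(log n) * O(n) = O(n log n)
Complexity: O(n log n)


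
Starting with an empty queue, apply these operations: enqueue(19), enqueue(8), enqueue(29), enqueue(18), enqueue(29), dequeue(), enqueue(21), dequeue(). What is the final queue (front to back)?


enqueue(19) -> [19]
enqueue(8) -> [19, 8]
enqueue(29) -> [19, 8, 29]
enqueue(18) -> [19, 8, 29, 18]
enqueue(29) -> [19, 8, 29, 18, 29]
dequeue() returns 19 -> [8, 29, 18, 29]
enqueue(21) -> [8, 29, 18, 29, 21]
dequeue() returns 8 -> [29, 18, 29, 21]
Final queue (front to back): [29, 18, 29, 21]


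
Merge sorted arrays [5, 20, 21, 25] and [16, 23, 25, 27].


Compare heads, take smaller each step.
Merged: [5, 16, 20, 21, 23, 25, 25, 27]


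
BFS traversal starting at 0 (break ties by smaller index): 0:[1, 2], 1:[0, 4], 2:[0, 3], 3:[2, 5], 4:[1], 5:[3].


BFS queue: start with [0]
Visit order: [0, 1, 2, 4, 3, 5]


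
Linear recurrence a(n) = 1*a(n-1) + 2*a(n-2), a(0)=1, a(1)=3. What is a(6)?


Build bottom-up:
...a(4)=21, a(5)=43, a(6)=1*43+2*21=85


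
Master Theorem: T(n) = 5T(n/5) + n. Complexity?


a=5, b=5, c=1. log_5(5)=1 = c=1. Case 2: O(n^c log n) = O(n log n)
Complexity: O(n log n)


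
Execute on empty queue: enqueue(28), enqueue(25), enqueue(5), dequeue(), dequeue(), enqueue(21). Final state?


enqueue(28) -> [28]
enqueue(25) -> [28, 25]
enqueue(5) -> [28, 25, 5]
dequeue() returns 28 -> [25, 5]
dequeue() returns 25 -> [5]
enqueue(21) -> [5, 21]
Final queue (front to back): [5, 21]


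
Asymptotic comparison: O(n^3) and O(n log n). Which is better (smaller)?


linearithmic grows slower than cubic
O(n log n) is asymptotically smaller; O(n^3) grows faster


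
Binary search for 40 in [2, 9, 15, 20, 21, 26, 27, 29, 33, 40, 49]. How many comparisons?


Search for 40:
[0,10] mid=5 arr[5]=26
[6,10] mid=8 arr[8]=33
[9,10] mid=9 arr[9]=40
Total: 3 comparisons


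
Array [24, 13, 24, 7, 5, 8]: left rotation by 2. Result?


Left rotate by 2: [24, 7, 5, 8, 24, 13]


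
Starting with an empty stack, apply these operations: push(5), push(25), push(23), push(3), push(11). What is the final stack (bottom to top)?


push(5) -> [5]
push(25) -> [5, 25]
push(23) -> [5, 25, 23]
push(3) -> [5, 25, 23, 3]
push(11) -> [5, 25, 23, 3, 11]
Final stack (bottom to top): [5, 25, 23, 3, 11]


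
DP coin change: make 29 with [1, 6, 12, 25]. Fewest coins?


dp[0]=0; dp[i]=1+min(dp[i-c] for c in coins)
...dp[24]=2, dp[25]=1, dp[26]=2, dp[27]=3, dp[28]=4, dp[29]=5
Minimum coins for 29 = 5


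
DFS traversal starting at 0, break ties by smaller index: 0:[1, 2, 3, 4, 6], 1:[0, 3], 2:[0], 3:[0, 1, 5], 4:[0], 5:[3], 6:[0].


DFS stack-based: start with [0]
Visit order: [0, 1, 3, 5, 2, 4, 6]


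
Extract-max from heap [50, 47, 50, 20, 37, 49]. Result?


Max = 50
Replace root with last, heapify down
Resulting heap: [50, 47, 49, 20, 37]


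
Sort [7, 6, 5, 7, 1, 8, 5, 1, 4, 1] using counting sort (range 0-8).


Count array: [0, 3, 0, 0, 1, 2, 1, 2, 1]
Reconstruct: [1, 1, 1, 4, 5, 5, 6, 7, 7, 8]


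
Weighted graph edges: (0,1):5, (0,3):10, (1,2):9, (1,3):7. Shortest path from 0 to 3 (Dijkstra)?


Dijkstra from 0:
Distances: {0: 0, 1: 5, 2: 14, 3: 10}
Shortest distance to 3 = 10, path = [0, 3]


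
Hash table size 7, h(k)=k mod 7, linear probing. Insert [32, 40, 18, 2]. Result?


Insertions: 32->slot 4; 40->slot 5; 18->slot 6; 2->slot 2
Table: [None, None, 2, None, 32, 40, 18]


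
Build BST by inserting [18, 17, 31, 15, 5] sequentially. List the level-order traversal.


Root = 18; build tree by BST insertion.
Level-Order traversal: [18, 17, 31, 15, 5]


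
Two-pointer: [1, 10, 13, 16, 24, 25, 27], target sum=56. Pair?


Two pointers: lo=0, hi=6
No pair sums to 56


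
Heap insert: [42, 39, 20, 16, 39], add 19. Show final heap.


Append 19: [42, 39, 20, 16, 39, 19]
Bubble up: no swaps needed
Result: [42, 39, 20, 16, 39, 19]


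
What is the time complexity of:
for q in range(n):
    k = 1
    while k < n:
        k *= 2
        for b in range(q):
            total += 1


Per nesting level: O(n) * O(log n) * O(n) [triangular over q] = O(n^2 log n)
Complexity: O(n^2 log n)


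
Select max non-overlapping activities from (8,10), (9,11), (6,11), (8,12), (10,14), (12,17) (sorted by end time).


Greedy: pick earliest-ending, then skip overlaps.
Selected (2 activities): [(8, 10), (10, 14)]


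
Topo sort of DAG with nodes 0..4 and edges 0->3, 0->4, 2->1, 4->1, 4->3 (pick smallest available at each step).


Kahn's algorithm, process smallest node first
Order: [0, 2, 4, 1, 3]


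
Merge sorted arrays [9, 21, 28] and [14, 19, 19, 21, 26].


Compare heads, take smaller each step.
Merged: [9, 14, 19, 19, 21, 21, 26, 28]


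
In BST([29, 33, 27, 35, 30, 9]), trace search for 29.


BST root = 29
Search for 29: compare at each node
Path: [29]


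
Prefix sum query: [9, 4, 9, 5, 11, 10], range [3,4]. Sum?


Prefix sums: [0, 9, 13, 22, 27, 38, 48]
Sum[3..4] = prefix[5] - prefix[3] = 38 - 22 = 16


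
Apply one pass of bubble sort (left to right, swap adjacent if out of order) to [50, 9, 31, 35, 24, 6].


After one pass: [9, 31, 35, 24, 6, 50]


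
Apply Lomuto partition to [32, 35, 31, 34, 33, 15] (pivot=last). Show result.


Elements <= 15 go left of pivot.
Result: [15, 35, 31, 34, 33, 32], pivot at index 0


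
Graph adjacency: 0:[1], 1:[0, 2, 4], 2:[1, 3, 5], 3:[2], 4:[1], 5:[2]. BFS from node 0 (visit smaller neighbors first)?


BFS queue: start with [0]
Visit order: [0, 1, 2, 4, 3, 5]


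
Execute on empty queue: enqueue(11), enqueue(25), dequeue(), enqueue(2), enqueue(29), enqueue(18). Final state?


enqueue(11) -> [11]
enqueue(25) -> [11, 25]
dequeue() returns 11 -> [25]
enqueue(2) -> [25, 2]
enqueue(29) -> [25, 2, 29]
enqueue(18) -> [25, 2, 29, 18]
Final queue (front to back): [25, 2, 29, 18]


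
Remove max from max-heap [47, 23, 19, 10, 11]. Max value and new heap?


Max = 47
Replace root with last, heapify down
Resulting heap: [23, 11, 19, 10]


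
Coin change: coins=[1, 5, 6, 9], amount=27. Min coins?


dp[0]=0; dp[i]=1+min(dp[i-c] for c in coins)
...dp[22]=4, dp[23]=3, dp[24]=3, dp[25]=4, dp[26]=4, dp[27]=3
Minimum coins for 27 = 3


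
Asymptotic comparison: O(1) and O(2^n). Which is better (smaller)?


constant grows slower than exponential
O(1) is asymptotically smaller; O(2^n) grows faster


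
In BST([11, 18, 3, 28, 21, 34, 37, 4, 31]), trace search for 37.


BST root = 11
Search for 37: compare at each node
Path: [11, 18, 28, 34, 37]


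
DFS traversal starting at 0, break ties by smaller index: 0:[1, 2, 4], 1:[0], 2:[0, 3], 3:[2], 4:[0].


DFS stack-based: start with [0]
Visit order: [0, 1, 2, 3, 4]


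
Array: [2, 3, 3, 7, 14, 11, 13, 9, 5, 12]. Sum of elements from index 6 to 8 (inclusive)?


Prefix sums: [0, 2, 5, 8, 15, 29, 40, 53, 62, 67, 79]
Sum[6..8] = prefix[9] - prefix[6] = 67 - 40 = 27


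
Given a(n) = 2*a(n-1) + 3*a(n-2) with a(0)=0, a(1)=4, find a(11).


Build bottom-up:
...a(9)=19684, a(10)=59048, a(11)=2*59048+3*19684=177148


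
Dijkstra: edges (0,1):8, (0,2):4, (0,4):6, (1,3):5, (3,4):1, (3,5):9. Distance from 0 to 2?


Dijkstra from 0:
Distances: {0: 0, 1: 8, 2: 4, 3: 7, 4: 6, 5: 16}
Shortest distance to 2 = 4, path = [0, 2]


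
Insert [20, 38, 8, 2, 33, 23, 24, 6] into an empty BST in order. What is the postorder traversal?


Root = 20; build tree by BST insertion.
Postorder traversal: [6, 2, 8, 24, 23, 33, 38, 20]


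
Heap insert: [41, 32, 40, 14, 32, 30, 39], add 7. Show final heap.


Append 7: [41, 32, 40, 14, 32, 30, 39, 7]
Bubble up: no swaps needed
Result: [41, 32, 40, 14, 32, 30, 39, 7]


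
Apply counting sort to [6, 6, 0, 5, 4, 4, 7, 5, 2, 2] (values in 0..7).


Count array: [1, 0, 2, 0, 2, 2, 2, 1]
Reconstruct: [0, 2, 2, 4, 4, 5, 5, 6, 6, 7]


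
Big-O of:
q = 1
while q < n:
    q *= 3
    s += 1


Per nesting level: O(log n) = O(log n)
Complexity: O(log n)


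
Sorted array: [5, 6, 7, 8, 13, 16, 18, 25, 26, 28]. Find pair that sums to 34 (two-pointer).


Two pointers: lo=0, hi=9
Found pair: (6, 28) summing to 34


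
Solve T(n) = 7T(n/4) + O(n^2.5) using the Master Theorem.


a=7, b=4, c=2.5. log_4(7)=1.404 < c=2.5. Case 3: O(n^c) = O(n^2.500)
Complexity: O(n^2.500)


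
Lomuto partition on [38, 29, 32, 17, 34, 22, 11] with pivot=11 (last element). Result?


Elements <= 11 go left of pivot.
Result: [11, 29, 32, 17, 34, 22, 38], pivot at index 0


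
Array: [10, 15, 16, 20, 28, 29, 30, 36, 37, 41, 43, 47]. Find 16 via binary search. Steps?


Search for 16:
[0,11] mid=5 arr[5]=29
[0,4] mid=2 arr[2]=16
Total: 2 comparisons


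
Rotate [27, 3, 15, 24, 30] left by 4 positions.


Left rotate by 4: [30, 27, 3, 15, 24]


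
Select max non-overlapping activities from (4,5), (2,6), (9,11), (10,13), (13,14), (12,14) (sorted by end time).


Greedy: pick earliest-ending, then skip overlaps.
Selected (3 activities): [(4, 5), (9, 11), (13, 14)]


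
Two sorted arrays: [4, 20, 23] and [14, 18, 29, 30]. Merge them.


Compare heads, take smaller each step.
Merged: [4, 14, 18, 20, 23, 29, 30]


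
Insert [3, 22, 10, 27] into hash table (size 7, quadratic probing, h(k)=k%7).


Insertions: 3->slot 3; 22->slot 1; 10->slot 4; 27->slot 6
Table: [None, 22, None, 3, 10, None, 27]


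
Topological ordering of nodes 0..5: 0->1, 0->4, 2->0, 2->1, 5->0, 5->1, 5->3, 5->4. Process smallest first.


Kahn's algorithm, process smallest node first
Order: [2, 5, 0, 1, 3, 4]


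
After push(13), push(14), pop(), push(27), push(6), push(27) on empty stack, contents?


push(13) -> [13]
push(14) -> [13, 14]
pop() returns 14 -> [13]
push(27) -> [13, 27]
push(6) -> [13, 27, 6]
push(27) -> [13, 27, 6, 27]
Final stack (bottom to top): [13, 27, 6, 27]


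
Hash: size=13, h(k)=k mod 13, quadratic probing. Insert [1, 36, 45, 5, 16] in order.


Insertions: 1->slot 1; 36->slot 10; 45->slot 6; 5->slot 5; 16->slot 3
Table: [None, 1, None, 16, None, 5, 45, None, None, None, 36, None, None]


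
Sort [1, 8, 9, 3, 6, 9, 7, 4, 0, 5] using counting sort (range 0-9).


Count array: [1, 1, 0, 1, 1, 1, 1, 1, 1, 2]
Reconstruct: [0, 1, 3, 4, 5, 6, 7, 8, 9, 9]


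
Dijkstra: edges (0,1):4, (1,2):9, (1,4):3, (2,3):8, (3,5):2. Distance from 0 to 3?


Dijkstra from 0:
Distances: {0: 0, 1: 4, 2: 13, 3: 21, 4: 7, 5: 23}
Shortest distance to 3 = 21, path = [0, 1, 2, 3]


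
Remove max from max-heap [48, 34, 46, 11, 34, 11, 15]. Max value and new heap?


Max = 48
Replace root with last, heapify down
Resulting heap: [46, 34, 15, 11, 34, 11]


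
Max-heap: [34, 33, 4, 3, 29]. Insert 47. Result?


Append 47: [34, 33, 4, 3, 29, 47]
Bubble up: swap idx 5(47) with idx 2(4); swap idx 2(47) with idx 0(34)
Result: [47, 33, 34, 3, 29, 4]


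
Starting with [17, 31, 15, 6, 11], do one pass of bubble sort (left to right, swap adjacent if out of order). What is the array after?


After one pass: [17, 15, 6, 11, 31]


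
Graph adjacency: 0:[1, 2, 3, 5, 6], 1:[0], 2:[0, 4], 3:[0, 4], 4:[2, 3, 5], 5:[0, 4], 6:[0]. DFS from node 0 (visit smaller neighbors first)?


DFS stack-based: start with [0]
Visit order: [0, 1, 2, 4, 3, 5, 6]


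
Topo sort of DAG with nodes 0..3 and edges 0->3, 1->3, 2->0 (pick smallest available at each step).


Kahn's algorithm, process smallest node first
Order: [1, 2, 0, 3]


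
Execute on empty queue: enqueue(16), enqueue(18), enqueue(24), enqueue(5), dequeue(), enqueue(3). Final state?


enqueue(16) -> [16]
enqueue(18) -> [16, 18]
enqueue(24) -> [16, 18, 24]
enqueue(5) -> [16, 18, 24, 5]
dequeue() returns 16 -> [18, 24, 5]
enqueue(3) -> [18, 24, 5, 3]
Final queue (front to back): [18, 24, 5, 3]


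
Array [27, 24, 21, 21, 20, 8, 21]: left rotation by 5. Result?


Left rotate by 5: [8, 21, 27, 24, 21, 21, 20]


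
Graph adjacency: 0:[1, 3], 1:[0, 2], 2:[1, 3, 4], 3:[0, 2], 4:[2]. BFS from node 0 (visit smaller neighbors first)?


BFS queue: start with [0]
Visit order: [0, 1, 3, 2, 4]


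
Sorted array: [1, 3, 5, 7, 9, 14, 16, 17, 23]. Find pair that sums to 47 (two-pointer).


Two pointers: lo=0, hi=8
No pair sums to 47


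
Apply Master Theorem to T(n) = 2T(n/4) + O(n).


a=2, b=4, c=1. log_4(2)=0.5 < c=1. Case 3: O(n^c) = O(n)
Complexity: O(n)


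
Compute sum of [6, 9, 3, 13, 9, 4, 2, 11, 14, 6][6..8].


Prefix sums: [0, 6, 15, 18, 31, 40, 44, 46, 57, 71, 77]
Sum[6..8] = prefix[9] - prefix[6] = 71 - 44 = 27


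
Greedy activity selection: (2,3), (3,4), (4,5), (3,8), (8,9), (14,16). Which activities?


Greedy: pick earliest-ending, then skip overlaps.
Selected (5 activities): [(2, 3), (3, 4), (4, 5), (8, 9), (14, 16)]


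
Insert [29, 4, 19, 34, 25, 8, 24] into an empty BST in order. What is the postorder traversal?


Root = 29; build tree by BST insertion.
Postorder traversal: [8, 24, 25, 19, 4, 34, 29]


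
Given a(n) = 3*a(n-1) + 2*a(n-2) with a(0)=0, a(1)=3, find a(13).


Build bottom-up:
...a(11)=851001, a(12)=3030885, a(13)=3*3030885+2*851001=10794657


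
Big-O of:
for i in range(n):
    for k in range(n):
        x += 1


Per nesting level: O(n) * O(n) = O(n^2)
Complexity: O(n^2)


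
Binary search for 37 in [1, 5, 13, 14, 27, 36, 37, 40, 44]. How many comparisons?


Search for 37:
[0,8] mid=4 arr[4]=27
[5,8] mid=6 arr[6]=37
Total: 2 comparisons


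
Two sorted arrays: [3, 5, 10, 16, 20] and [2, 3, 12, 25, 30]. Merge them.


Compare heads, take smaller each step.
Merged: [2, 3, 3, 5, 10, 12, 16, 20, 25, 30]


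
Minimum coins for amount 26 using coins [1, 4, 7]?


dp[0]=0; dp[i]=1+min(dp[i-c] for c in coins)
...dp[21]=3, dp[22]=4, dp[23]=5, dp[24]=6, dp[25]=4, dp[26]=5
Minimum coins for 26 = 5


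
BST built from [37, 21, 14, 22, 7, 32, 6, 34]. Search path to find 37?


BST root = 37
Search for 37: compare at each node
Path: [37]


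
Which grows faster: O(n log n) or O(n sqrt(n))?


linearithmic grows slower than n^1.5
O(n log n) is asymptotically smaller; O(n sqrt(n)) grows faster


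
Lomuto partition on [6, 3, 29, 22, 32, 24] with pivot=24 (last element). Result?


Elements <= 24 go left of pivot.
Result: [6, 3, 22, 24, 32, 29], pivot at index 3


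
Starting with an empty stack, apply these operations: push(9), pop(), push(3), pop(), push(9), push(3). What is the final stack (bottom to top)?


push(9) -> [9]
pop() returns 9 -> []
push(3) -> [3]
pop() returns 3 -> []
push(9) -> [9]
push(3) -> [9, 3]
Final stack (bottom to top): [9, 3]


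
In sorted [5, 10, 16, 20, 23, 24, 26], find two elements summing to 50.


Two pointers: lo=0, hi=6
Found pair: (24, 26) summing to 50


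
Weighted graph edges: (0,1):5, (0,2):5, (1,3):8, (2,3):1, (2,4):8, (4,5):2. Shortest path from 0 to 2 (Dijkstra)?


Dijkstra from 0:
Distances: {0: 0, 1: 5, 2: 5, 3: 6, 4: 13, 5: 15}
Shortest distance to 2 = 5, path = [0, 2]


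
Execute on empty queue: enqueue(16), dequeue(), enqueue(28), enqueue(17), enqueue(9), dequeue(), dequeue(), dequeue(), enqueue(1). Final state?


enqueue(16) -> [16]
dequeue() returns 16 -> []
enqueue(28) -> [28]
enqueue(17) -> [28, 17]
enqueue(9) -> [28, 17, 9]
dequeue() returns 28 -> [17, 9]
dequeue() returns 17 -> [9]
dequeue() returns 9 -> []
enqueue(1) -> [1]
Final queue (front to back): [1]


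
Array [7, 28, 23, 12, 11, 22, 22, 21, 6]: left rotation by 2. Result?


Left rotate by 2: [23, 12, 11, 22, 22, 21, 6, 7, 28]


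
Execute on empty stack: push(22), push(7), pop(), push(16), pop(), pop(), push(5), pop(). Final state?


push(22) -> [22]
push(7) -> [22, 7]
pop() returns 7 -> [22]
push(16) -> [22, 16]
pop() returns 16 -> [22]
pop() returns 22 -> []
push(5) -> [5]
pop() returns 5 -> []
Final stack (bottom to top): []


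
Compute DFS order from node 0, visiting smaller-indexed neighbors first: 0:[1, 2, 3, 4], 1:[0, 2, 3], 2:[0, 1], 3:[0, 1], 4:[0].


DFS stack-based: start with [0]
Visit order: [0, 1, 2, 3, 4]


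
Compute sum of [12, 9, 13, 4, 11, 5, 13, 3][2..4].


Prefix sums: [0, 12, 21, 34, 38, 49, 54, 67, 70]
Sum[2..4] = prefix[5] - prefix[2] = 49 - 21 = 28


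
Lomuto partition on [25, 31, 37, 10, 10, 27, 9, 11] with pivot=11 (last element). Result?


Elements <= 11 go left of pivot.
Result: [10, 10, 9, 11, 31, 27, 37, 25], pivot at index 3


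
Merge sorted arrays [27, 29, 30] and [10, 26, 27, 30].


Compare heads, take smaller each step.
Merged: [10, 26, 27, 27, 29, 30, 30]


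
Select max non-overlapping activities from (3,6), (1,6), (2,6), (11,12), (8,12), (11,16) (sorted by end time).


Greedy: pick earliest-ending, then skip overlaps.
Selected (2 activities): [(3, 6), (11, 12)]


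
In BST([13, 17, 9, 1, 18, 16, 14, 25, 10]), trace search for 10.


BST root = 13
Search for 10: compare at each node
Path: [13, 9, 10]


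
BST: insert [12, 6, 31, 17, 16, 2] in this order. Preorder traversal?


Root = 12; build tree by BST insertion.
Preorder traversal: [12, 6, 2, 31, 17, 16]


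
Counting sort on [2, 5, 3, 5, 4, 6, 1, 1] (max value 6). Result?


Count array: [0, 2, 1, 1, 1, 2, 1]
Reconstruct: [1, 1, 2, 3, 4, 5, 5, 6]


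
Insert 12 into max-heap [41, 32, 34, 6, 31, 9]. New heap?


Append 12: [41, 32, 34, 6, 31, 9, 12]
Bubble up: no swaps needed
Result: [41, 32, 34, 6, 31, 9, 12]


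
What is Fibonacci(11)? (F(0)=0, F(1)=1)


F(n)=F(n-1)+F(n-2)
...F(9)=34, F(10)=55, F(11)=89


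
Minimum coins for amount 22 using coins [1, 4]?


dp[0]=0; dp[i]=1+min(dp[i-c] for c in coins)
...dp[17]=5, dp[18]=6, dp[19]=7, dp[20]=5, dp[21]=6, dp[22]=7
Minimum coins for 22 = 7


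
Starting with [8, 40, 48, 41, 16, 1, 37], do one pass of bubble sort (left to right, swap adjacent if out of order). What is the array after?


After one pass: [8, 40, 41, 16, 1, 37, 48]


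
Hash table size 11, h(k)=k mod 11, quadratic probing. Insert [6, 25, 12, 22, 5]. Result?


Insertions: 6->slot 6; 25->slot 3; 12->slot 1; 22->slot 0; 5->slot 5
Table: [22, 12, None, 25, None, 5, 6, None, None, None, None]


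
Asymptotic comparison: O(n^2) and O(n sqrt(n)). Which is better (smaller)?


n^1.5 grows slower than quadratic
O(n sqrt(n)) is asymptotically smaller; O(n^2) grows faster
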